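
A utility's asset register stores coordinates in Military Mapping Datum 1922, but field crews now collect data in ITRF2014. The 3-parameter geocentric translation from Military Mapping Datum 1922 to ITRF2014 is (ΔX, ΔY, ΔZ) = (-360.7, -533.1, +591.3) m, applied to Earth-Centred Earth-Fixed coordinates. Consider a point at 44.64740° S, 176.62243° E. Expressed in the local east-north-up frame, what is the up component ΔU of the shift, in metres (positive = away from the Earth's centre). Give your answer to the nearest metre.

The local up (radial) axis is (cos φ cos λ, cos φ sin λ, sin φ), giving ΔU = 256.172 − 22.345 − 415.531 = -181.70 m.

ΔU = -182 m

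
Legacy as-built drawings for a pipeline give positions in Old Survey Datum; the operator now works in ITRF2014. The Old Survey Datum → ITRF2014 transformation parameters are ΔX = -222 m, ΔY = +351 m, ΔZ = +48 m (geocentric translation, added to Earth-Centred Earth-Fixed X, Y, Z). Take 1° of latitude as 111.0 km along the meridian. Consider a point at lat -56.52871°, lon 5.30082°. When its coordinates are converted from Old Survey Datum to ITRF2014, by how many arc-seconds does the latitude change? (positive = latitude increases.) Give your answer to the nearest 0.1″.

sin φ = -0.834162, cos φ = 0.551519, sin λ = 0.092385, cos λ = 0.995723.
North component: ΔN = −sin φ cos λ·ΔX − sin φ sin λ·ΔY + cos φ·ΔZ = −(-0.834162)(0.995723)(-222) − (-0.834162)(0.092385)(351) + (0.551519)(48) = -130.87 m.
1° of latitude spans 111000 m, so Δφ = -130.87 / 111000 × 3600 = -4.244″.

Δφ = -4.2″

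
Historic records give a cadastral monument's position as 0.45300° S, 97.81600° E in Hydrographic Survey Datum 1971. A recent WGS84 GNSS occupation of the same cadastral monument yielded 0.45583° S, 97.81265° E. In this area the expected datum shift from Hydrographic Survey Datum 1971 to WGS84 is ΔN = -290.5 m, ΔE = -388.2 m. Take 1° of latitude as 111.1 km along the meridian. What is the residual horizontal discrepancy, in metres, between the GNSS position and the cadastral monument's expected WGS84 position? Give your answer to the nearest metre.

29 m

Observed coordinate differences: Δφ = -0.00283°, Δλ = -0.00335°.
Converting to metres (1° lat = 111100 m, cos φ = 0.999969): observed ΔN = -314.4 m, observed ΔE = -372.2 m.
Subtracting the expected shift leaves a residual of -314.4 − (-290.5) = -23.9 m north and -372.2 − (-388.2) = 16.0 m east.
Residual distance = √((-23.9)² + 16.0²) = 28.8 m.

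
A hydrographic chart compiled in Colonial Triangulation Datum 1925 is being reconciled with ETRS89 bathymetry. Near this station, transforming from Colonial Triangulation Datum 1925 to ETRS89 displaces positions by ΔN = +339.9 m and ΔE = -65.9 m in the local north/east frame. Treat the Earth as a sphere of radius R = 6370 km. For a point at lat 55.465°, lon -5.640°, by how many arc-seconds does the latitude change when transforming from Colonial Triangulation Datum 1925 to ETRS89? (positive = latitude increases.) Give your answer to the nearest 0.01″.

Δφ = 11.01″

On a sphere of radius R, 1 rad of latitude = R, so Δφ = ΔN / R = 339.9 / 6370000 = 5.3359e-05 rad = 11.006″.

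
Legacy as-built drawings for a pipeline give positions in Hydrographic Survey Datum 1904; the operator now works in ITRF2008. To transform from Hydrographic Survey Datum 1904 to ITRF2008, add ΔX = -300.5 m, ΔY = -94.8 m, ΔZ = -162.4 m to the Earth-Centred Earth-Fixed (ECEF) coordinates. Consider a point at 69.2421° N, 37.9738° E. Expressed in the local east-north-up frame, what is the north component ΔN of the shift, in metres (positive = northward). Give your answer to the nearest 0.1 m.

At φ = 69.2421°, λ = 37.9738°: sin φ = 0.935086, cos φ = 0.354420, sin λ = 0.615301, cos λ = 0.788292.
ΔN = −sin φ cos λ·ΔX − sin φ sin λ·ΔY + cos φ·ΔZ = −(0.935086)(0.788292)(-300.5) − (0.935086)(0.615301)(-94.8) + (0.354420)(-162.4) = 218.49 m.

ΔN = 218.5 m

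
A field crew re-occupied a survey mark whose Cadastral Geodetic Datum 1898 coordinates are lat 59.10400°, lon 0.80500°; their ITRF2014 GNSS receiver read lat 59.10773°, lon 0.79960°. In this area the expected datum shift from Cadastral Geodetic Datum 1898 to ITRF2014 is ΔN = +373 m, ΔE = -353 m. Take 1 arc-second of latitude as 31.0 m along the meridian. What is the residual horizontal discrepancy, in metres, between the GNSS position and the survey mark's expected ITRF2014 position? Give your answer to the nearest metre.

61 m

Observed coordinate differences: Δφ = +0.00373°, Δλ = -0.00540°.
Converting to metres (1° lat = 111600 m, cos φ = 0.513481): observed ΔN = 416.3 m, observed ΔE = -309.4 m.
Subtracting the expected shift leaves a residual of 416.3 − (373) = 43.3 m north and -309.4 − (-353) = 43.6 m east.
Residual distance = √(43.3² + 43.6²) = 61.4 m.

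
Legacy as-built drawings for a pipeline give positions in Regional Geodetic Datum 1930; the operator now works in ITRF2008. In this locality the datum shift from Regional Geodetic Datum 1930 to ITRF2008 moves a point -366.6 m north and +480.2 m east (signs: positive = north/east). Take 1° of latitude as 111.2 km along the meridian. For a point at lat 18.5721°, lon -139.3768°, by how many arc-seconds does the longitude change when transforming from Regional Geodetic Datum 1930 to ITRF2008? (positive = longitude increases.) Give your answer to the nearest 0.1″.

Δλ = 16.4″

At latitude 18.5721°, cos φ = 0.947924.
1° of longitude at this latitude = 111.2 × cos φ = 105.41 km, so Δλ = 480.2 / 105409.1 = 0.0045556° = 16.400″.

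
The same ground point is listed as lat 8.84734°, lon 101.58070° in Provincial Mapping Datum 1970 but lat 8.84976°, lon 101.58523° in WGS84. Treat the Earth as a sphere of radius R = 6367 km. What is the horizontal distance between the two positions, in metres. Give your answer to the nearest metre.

565 m

Δφ = 8.84976° − 8.84734° = +0.00242°; Δλ = 101.58523° − 101.58070° = +0.00453°.
1° along a meridian = πR/180 = 111125 m.
ΔN = Δφ × 111125 = 268.9 m; ΔE = Δλ × 111125 × cos(8.84734°) = +0.00453 × 111125 × 0.988102 = 497.4 m.
Distance = √(ΔE² + ΔN²) = √(497.4² + 268.9²) = 565.4 m.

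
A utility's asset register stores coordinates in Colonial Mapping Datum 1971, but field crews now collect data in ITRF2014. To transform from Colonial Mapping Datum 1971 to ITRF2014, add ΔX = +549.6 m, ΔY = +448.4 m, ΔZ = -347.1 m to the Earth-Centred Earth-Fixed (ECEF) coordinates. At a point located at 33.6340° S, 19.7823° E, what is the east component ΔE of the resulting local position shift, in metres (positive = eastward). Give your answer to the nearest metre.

ΔE = 236 m

The local east axis at (φ, λ) is (−sin λ, cos λ, 0), so ΔE = −sin(19.7823°)·549.6 + cos(19.7823°)·448.4 = 235.93 m.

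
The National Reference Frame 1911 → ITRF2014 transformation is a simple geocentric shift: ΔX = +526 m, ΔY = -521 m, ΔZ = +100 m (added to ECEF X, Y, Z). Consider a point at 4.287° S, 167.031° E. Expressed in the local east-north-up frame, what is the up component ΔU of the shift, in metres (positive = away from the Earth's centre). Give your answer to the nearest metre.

ΔU = -635 m

At φ = -4.287°, λ = 167.031°: sin φ = -0.074752, cos φ = 0.997202, sin λ = 0.224424, cos λ = -0.974492.
ΔU = cos φ cos λ·ΔX + cos φ sin λ·ΔY + sin φ·ΔZ = (0.997202)(-0.974492)(526) + (0.997202)(0.224424)(-521) + (-0.074752)(100) = -635.22 m.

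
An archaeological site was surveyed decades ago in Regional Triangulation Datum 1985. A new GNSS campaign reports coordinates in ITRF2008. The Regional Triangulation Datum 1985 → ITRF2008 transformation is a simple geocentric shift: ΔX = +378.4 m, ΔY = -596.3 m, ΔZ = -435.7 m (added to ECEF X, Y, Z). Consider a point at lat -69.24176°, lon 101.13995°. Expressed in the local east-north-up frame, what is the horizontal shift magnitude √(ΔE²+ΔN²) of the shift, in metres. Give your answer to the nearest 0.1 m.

At φ = -69.24176°, λ = 101.13995°: sin φ = -0.935084, cos φ = 0.354426, sin λ = 0.981158, cos λ = -0.193206.
ΔE = −sin λ·ΔX + cos λ·ΔY = −(0.981158)·(378.4) + (-0.193206)·(-596.3) = -256.06 m.
ΔN = −sin φ cos λ·ΔX − sin φ sin λ·ΔY + cos φ·ΔZ = −(-0.935084)(-0.193206)(378.4) − (-0.935084)(0.981158)(-596.3) + (0.354426)(-435.7) = -769.87 m.
Horizontal magnitude = √(ΔE² + ΔN²) = √((-256.06)² + (-769.87)²) = 811.34 m.

811.3 m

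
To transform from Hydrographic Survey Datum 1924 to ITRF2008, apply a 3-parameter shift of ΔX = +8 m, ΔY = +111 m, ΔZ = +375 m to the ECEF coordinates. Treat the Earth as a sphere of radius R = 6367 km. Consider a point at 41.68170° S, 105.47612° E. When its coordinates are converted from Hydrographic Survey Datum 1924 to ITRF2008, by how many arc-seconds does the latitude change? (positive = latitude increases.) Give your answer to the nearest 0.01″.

sin φ = -0.664992, cos φ = 0.746851, sin λ = 0.963742, cos λ = -0.266837.
North component: ΔN = −sin φ cos λ·ΔX − sin φ sin λ·ΔY + cos φ·ΔZ = −(-0.664992)(-0.266837)(8) − (-0.664992)(0.963742)(111) + (0.746851)(375) = 349.79 m.
1° of latitude spans πR/180 = 111125 m, so Δφ = 349.79 / 111125 × 3600 = 11.332″.

Δφ = 11.33″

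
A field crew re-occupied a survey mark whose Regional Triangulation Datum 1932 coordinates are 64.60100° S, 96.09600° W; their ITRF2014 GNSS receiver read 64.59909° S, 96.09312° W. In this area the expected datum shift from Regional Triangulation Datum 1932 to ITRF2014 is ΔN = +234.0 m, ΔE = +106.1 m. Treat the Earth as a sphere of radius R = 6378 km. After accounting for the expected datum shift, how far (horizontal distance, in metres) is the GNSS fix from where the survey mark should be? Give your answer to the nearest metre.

Observed coordinate differences: Δφ = +0.00191°, Δλ = +0.00288°.
Converting to metres (1° lat = 111317 m, cos φ = 0.428919): observed ΔN = 212.6 m, observed ΔE = 137.5 m.
Subtracting the expected shift leaves a residual of 212.6 − (234.0) = -21.4 m north and 137.5 − (106.1) = 31.4 m east.
Residual distance = √((-21.4)² + 31.4²) = 38.0 m.

38 m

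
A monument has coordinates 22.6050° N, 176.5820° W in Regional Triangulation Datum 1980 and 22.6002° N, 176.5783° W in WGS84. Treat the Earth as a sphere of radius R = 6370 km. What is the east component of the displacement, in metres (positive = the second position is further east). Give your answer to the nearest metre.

Δφ = 22.6002° − 22.6050° = -0.0048°; Δλ = -176.5783° − -176.5820° = +0.0037°.
1° along a meridian = πR/180 = 111177 m.
ΔN = Δφ × 111177 = -533.7 m; ΔE = Δλ × 111177 × cos(22.6050°) = +0.0037 × 111177 × 0.923177 = 379.8 m.

ΔE = 380 m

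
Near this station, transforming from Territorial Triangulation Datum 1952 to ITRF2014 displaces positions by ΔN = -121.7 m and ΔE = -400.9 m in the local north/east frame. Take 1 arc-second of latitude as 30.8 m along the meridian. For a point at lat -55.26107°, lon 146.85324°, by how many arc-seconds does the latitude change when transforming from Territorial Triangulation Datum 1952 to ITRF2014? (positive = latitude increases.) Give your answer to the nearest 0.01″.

Δφ = -3.95″

1″ of latitude = 30.80 m, so Δφ = -121.7 / 30.80 = -3.951″.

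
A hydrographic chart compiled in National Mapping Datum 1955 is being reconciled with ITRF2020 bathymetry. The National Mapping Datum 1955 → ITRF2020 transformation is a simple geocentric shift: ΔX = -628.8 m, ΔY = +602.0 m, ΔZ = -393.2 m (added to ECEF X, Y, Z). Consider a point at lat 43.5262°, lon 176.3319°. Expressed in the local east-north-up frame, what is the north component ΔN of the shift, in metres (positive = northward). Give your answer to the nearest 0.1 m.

ΔN = -743.8 m

The local north axis is (−sin φ cos λ, −sin φ sin λ, cos φ), giving ΔN = -432.159 − 26.524 − 285.093 = -743.78 m.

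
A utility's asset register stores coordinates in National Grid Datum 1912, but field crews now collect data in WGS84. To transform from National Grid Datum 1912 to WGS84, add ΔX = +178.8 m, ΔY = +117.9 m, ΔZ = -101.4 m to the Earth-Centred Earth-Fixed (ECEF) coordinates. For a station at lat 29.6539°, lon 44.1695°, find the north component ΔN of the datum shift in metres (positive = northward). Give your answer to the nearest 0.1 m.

ΔN = -192.2 m

The local north axis is (−sin φ cos λ, −sin φ sin λ, cos φ), giving ΔN = -63.453 − 40.645 − 88.120 = -192.22 m.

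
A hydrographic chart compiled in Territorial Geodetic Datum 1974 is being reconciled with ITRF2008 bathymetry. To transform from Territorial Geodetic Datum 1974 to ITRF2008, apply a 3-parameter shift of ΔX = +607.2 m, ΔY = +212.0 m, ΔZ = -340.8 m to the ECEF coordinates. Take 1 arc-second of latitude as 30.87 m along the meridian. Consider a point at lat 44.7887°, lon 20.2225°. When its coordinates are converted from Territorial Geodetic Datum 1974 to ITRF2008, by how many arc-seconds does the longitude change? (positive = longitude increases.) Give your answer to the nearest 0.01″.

Δλ = -0.50″

sin φ = 0.704494, cos φ = 0.709710, sin λ = 0.345667, cos λ = 0.938357.
East component: ΔE = −sin λ·ΔX + cos λ·ΔY = −(0.345667)(607.2) + (0.938357)(212.0) = -10.96 m.
1° of latitude spans 3600 × 30.87 = 111132 m; at latitude φ, 1° of longitude spans that × cos φ = 78871.5 m, so Δλ = -10.96 / 78871.5 × 3600 = -0.500″.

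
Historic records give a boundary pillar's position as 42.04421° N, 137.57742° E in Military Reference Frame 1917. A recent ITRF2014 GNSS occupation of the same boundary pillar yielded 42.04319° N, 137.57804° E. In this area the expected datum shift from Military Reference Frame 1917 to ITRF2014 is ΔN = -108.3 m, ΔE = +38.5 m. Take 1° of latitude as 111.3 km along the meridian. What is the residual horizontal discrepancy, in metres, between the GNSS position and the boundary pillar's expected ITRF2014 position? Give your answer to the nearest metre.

Observed coordinate differences: Δφ = -0.00102°, Δλ = +0.00062°.
Converting to metres (1° lat = 111300 m, cos φ = 0.742628): observed ΔN = -113.5 m, observed ΔE = 51.2 m.
Subtracting the expected shift leaves a residual of -113.5 − (-108.3) = -5.2 m north and 51.2 − (38.5) = 12.7 m east.
Residual distance = √((-5.2)² + 12.7²) = 13.8 m.

14 m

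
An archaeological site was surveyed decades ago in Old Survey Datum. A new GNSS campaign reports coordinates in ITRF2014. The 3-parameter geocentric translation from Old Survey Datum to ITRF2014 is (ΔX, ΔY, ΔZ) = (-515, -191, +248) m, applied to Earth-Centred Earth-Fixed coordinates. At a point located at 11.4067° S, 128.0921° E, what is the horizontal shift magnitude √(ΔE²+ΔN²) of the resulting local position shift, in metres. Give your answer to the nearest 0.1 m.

The local east axis at (φ, λ) is (−sin λ, cos λ, 0), so ΔE = −sin(128.0921°)·(-515) + cos(128.0921°)·(-191) = 523.15 m.
The local north axis is (−sin φ cos λ, −sin φ sin λ, cos φ), giving ΔN = 62.836 − 29.729 + 243.102 = 276.21 m.
Horizontal magnitude = √(ΔE² + ΔN²) = √(523.15² + 276.21²) = 591.59 m.

591.6 m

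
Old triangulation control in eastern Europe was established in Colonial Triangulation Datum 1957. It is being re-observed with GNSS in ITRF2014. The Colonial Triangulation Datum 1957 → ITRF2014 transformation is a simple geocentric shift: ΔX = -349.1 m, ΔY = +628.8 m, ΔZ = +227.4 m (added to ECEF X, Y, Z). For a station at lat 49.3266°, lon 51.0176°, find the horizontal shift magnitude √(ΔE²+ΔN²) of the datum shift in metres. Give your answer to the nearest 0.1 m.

The local east axis at (φ, λ) is (−sin λ, cos λ, 0), so ΔE = −sin(51.0176°)·(-349.1) + cos(51.0176°)·628.8 = 666.94 m.
The local north axis is (−sin φ cos λ, −sin φ sin λ, cos φ), giving ΔN = 166.562 − 370.717 + 148.207 = -55.95 m.
Horizontal magnitude = √(ΔE² + ΔN²) = √(666.94² + (-55.95)²) = 669.28 m.

669.3 m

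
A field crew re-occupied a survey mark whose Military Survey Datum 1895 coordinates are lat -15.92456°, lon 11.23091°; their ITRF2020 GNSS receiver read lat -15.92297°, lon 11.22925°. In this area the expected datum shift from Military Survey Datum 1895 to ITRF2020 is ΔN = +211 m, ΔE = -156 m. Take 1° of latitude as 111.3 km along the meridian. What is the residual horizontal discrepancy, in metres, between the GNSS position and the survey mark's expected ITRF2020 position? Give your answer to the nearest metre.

Observed coordinate differences: Δφ = +0.00159°, Δλ = -0.00166°.
Converting to metres (1° lat = 111300 m, cos φ = 0.961624): observed ΔN = 177.0 m, observed ΔE = -177.7 m.
Subtracting the expected shift leaves a residual of 177.0 − (211) = -34.0 m north and -177.7 − (-156) = -21.7 m east.
Residual distance = √((-34.0)² + (-21.7)²) = 40.3 m.

40 m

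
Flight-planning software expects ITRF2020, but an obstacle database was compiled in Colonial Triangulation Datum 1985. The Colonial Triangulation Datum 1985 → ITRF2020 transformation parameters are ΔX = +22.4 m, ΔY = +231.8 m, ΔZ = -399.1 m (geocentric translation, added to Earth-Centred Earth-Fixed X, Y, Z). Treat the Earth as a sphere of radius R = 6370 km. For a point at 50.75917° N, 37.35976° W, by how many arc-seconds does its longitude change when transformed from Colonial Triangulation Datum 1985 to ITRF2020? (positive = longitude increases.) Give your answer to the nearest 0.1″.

Δλ = 10.1″

sin φ = 0.774494, cos φ = 0.632581, sin λ = -0.606818, cos λ = 0.794841.
East component: ΔE = −sin λ·ΔX + cos λ·ΔY = −(-0.606818)(22.4) + (0.794841)(231.8) = 197.84 m.
1° of latitude spans πR/180 = 111177 m; at latitude φ, 1° of longitude spans that × cos φ = 70328.8 m, so Δλ = 197.84 / 70328.8 × 3600 = 10.127″.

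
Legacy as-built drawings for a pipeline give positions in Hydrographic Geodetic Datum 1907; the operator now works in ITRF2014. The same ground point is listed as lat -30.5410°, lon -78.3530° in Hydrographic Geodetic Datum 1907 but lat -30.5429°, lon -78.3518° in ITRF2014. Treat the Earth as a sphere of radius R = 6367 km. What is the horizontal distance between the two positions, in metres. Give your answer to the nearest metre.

240 m

Δφ = -30.5429° − -30.5410° = -0.0019°; Δλ = -78.3518° − -78.3530° = +0.0012°.
1° along a meridian = πR/180 = 111125 m.
ΔN = Δφ × 111125 = -211.1 m; ΔE = Δλ × 111125 × cos(-30.5410°) = +0.0012 × 111125 × 0.861266 = 114.8 m.
Distance = √(ΔE² + ΔN²) = √(114.8² + (-211.1)²) = 240.4 m.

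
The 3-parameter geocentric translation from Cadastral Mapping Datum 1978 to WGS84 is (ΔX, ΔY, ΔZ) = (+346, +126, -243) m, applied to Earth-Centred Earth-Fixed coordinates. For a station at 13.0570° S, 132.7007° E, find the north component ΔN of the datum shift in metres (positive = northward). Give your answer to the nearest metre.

ΔN = -269 m

The local north axis is (−sin φ cos λ, −sin φ sin λ, cos φ), giving ΔN = -53.011 + 20.920 − 236.717 = -268.81 m.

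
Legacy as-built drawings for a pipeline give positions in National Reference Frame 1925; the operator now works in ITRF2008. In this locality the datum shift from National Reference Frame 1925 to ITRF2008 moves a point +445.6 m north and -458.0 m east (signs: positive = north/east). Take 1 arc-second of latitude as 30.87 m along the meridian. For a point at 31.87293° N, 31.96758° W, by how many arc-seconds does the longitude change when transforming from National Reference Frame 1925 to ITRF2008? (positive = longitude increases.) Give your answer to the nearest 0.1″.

At latitude 31.87293°, cos φ = 0.849221.
1″ of longitude at this latitude = 30.87 × cos φ = 26.2155 m, so Δλ = -458.0 / 26.2155 = -17.471″.

Δλ = -17.5″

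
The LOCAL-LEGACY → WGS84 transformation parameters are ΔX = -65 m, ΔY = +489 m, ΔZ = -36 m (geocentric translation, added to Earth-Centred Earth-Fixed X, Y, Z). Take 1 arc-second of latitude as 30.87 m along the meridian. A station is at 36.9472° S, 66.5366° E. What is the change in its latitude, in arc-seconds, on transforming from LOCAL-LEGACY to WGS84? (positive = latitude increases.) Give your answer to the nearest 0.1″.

Δφ = 7.3″

sin φ = -0.601079, cos φ = 0.799190, sin λ = 0.917315, cos λ = 0.398163.
North component: ΔN = −sin φ cos λ·ΔX − sin φ sin λ·ΔY + cos φ·ΔZ = −(-0.601079)(0.398163)(-65) − (-0.601079)(0.917315)(489) + (0.799190)(-36) = 225.30 m.
1° of latitude spans 3600 × 30.87 = 111132 m, so Δφ = 225.30 / 111132 × 3600 = 7.298″.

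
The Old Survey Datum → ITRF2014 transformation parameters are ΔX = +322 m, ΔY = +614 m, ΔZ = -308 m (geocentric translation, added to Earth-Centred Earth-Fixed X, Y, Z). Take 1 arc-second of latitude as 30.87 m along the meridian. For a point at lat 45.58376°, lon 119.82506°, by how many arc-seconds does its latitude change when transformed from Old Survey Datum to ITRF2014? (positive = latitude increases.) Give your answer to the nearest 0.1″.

Δφ = -15.6″

sin φ = 0.714274, cos φ = 0.699866, sin λ = 0.867548, cos λ = -0.497353.
North component: ΔN = −sin φ cos λ·ΔX − sin φ sin λ·ΔY + cos φ·ΔZ = −(0.714274)(-0.497353)(322) − (0.714274)(0.867548)(614) + (0.699866)(-308) = -481.64 m.
1° of latitude spans 3600 × 30.87 = 111132 m, so Δφ = -481.64 / 111132 × 3600 = -15.602″.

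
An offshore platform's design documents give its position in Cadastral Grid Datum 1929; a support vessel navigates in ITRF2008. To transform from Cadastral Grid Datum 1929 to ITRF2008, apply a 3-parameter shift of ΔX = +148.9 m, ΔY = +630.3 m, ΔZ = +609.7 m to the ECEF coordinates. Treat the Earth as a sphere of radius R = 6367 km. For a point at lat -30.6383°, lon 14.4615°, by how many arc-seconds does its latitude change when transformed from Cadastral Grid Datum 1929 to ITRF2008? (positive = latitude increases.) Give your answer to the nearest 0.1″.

Δφ = 22.0″

sin φ = -0.509617, cos φ = 0.860402, sin λ = 0.249729, cos λ = 0.968316.
North component: ΔN = −sin φ cos λ·ΔX − sin φ sin λ·ΔY + cos φ·ΔZ = −(-0.509617)(0.968316)(148.9) − (-0.509617)(0.249729)(630.3) + (0.860402)(609.7) = 678.28 m.
1° of latitude spans πR/180 = 111125 m, so Δφ = 678.28 / 111125 × 3600 = 21.974″.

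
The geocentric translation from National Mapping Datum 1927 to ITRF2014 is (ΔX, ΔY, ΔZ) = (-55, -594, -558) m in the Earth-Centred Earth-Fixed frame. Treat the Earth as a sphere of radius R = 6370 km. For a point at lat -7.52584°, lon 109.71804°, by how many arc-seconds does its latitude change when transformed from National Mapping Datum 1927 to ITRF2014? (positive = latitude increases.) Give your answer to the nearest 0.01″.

Δφ = -20.21″

sin φ = -0.130973, cos φ = 0.991386, sin λ = 0.941364, cos λ = -0.337392.
North component: ΔN = −sin φ cos λ·ΔX − sin φ sin λ·ΔY + cos φ·ΔZ = −(-0.130973)(-0.337392)(-55) − (-0.130973)(0.941364)(-594) + (0.991386)(-558) = -624.00 m.
1° of latitude spans πR/180 = 111177 m, so Δφ = -624.00 / 111177 × 3600 = -20.206″.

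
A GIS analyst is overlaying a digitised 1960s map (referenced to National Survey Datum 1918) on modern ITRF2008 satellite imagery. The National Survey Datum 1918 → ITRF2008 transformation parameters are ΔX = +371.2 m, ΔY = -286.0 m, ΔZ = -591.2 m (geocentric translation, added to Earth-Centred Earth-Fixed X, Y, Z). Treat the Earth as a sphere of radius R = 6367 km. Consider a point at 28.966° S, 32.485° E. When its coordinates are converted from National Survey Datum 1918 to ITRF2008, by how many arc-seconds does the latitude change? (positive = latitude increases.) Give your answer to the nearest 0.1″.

sin φ = -0.484291, cos φ = 0.874907, sin λ = 0.537079, cos λ = 0.843532.
North component: ΔN = −sin φ cos λ·ΔX − sin φ sin λ·ΔY + cos φ·ΔZ = −(-0.484291)(0.843532)(371.2) − (-0.484291)(0.537079)(-286.0) + (0.874907)(-591.2) = -439.99 m.
1° of latitude spans πR/180 = 111125 m, so Δφ = -439.99 / 111125 × 3600 = -14.254″.

Δφ = -14.3″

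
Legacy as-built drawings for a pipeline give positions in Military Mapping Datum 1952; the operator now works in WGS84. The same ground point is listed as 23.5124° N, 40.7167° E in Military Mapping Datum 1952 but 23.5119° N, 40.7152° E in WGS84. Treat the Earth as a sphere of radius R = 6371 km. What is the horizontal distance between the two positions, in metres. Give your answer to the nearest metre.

163 m

Δφ = 23.5119° − 23.5124° = -0.0005°; Δλ = 40.7152° − 40.7167° = -0.0015°.
1° along a meridian = πR/180 = 111195 m.
ΔN = Δφ × 111195 = -55.6 m; ΔE = Δλ × 111195 × cos(23.5124°) = -0.0015 × 111195 × 0.916974 = -152.9 m.
Distance = √(ΔE² + ΔN²) = √((-152.9)² + (-55.6)²) = 162.7 m.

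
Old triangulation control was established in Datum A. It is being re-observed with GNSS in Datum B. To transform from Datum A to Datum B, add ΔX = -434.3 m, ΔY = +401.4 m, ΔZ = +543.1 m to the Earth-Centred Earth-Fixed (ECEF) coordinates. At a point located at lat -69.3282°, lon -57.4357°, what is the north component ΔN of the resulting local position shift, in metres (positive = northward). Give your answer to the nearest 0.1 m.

The local north axis is (−sin φ cos λ, −sin φ sin λ, cos φ), giving ΔN = -218.710 − 316.515 + 191.722 = -343.50 m.

ΔN = -343.5 m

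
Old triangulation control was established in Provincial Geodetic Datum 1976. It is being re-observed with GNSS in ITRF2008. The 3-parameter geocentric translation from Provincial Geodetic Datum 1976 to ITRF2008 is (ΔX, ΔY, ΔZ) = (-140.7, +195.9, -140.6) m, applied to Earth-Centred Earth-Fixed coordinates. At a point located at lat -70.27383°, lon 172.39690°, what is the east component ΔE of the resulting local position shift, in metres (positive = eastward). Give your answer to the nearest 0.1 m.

At φ = -70.27383°, λ = 172.39690°: sin φ = -0.941316, cos φ = 0.337525, sin λ = 0.132310, cos λ = -0.991208.
ΔE = −sin λ·ΔX + cos λ·ΔY = −(0.132310)·(-140.7) + (-0.991208)·(195.9) = -175.56 m.

ΔE = -175.6 m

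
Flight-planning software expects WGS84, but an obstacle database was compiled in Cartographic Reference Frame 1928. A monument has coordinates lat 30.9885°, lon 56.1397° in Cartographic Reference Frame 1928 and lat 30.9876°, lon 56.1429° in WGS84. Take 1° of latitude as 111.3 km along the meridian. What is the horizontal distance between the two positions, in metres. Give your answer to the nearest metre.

321 m

Δφ = 30.9876° − 30.9885° = -0.0009°; Δλ = 56.1429° − 56.1397° = +0.0032°.
ΔN = Δφ × 111300 = -100.2 m; ΔE = Δλ × 111300 × cos(30.9885°) = +0.0032 × 111300 × 0.857271 = 305.3 m.
Distance = √(ΔE² + ΔN²) = √(305.3² + (-100.2)²) = 321.3 m.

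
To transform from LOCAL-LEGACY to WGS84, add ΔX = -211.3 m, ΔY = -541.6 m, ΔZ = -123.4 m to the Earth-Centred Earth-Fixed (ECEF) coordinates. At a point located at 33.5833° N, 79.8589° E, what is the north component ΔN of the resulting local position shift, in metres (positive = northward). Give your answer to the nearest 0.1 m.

ΔN = 212.7 m

At φ = 33.5833°, λ = 79.8589°: sin φ = 0.553149, cos φ = 0.833083, sin λ = 0.984377, cos λ = 0.176073.
ΔN = −sin φ cos λ·ΔX − sin φ sin λ·ΔY + cos φ·ΔZ = −(0.553149)(0.176073)(-211.3) − (0.553149)(0.984377)(-541.6) + (0.833083)(-123.4) = 212.68 m.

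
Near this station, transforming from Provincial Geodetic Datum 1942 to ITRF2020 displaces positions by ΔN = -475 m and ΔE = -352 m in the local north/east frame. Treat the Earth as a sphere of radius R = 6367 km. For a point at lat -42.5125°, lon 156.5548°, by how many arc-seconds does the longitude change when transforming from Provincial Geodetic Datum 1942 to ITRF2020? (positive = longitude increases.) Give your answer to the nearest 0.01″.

At latitude -42.5125°, cos φ = 0.737130.
One radian of longitude at latitude φ spans R cos φ, so Δλ = ΔE / (R cos φ) = -352.0 / (6367000 × 0.737130) = -7.5000e-05 rad = -15.470″.

Δλ = -15.47″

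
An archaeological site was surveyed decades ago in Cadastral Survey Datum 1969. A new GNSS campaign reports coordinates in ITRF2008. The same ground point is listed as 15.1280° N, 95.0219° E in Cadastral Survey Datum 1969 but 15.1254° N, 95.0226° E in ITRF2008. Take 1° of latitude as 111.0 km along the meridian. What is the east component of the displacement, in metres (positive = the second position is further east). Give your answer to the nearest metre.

Δφ = 15.1254° − 15.1280° = -0.0026°; Δλ = 95.0226° − 95.0219° = +0.0007°.
ΔN = Δφ × 111000 = -288.6 m; ΔE = Δλ × 111000 × cos(15.1280°) = +0.0007 × 111000 × 0.965345 = 75.0 m.

ΔE = 75 m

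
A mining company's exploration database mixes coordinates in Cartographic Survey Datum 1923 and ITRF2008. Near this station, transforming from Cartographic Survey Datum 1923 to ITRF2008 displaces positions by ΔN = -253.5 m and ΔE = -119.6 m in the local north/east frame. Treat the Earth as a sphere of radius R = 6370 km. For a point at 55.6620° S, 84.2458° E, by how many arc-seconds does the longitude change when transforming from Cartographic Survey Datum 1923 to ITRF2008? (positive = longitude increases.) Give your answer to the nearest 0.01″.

Δλ = -6.87″

At latitude -55.6620°, cos φ = 0.564074.
One radian of longitude at latitude φ spans R cos φ, so Δλ = ΔE / (R cos φ) = -119.6 / (6370000 × 0.564074) = -3.3286e-05 rad = -6.866″.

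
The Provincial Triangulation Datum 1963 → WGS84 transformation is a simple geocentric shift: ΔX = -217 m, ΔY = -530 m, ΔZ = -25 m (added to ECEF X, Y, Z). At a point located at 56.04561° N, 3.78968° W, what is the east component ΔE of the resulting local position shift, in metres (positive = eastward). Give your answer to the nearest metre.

ΔE = -543 m

At φ = 56.04561°, λ = -3.78968°: sin φ = 0.829482, cos φ = 0.558533, sin λ = -0.066094, cos λ = 0.997813.
ΔE = −sin λ·ΔX + cos λ·ΔY = −(-0.066094)·(-217) + (0.997813)·(-530) = -543.18 m.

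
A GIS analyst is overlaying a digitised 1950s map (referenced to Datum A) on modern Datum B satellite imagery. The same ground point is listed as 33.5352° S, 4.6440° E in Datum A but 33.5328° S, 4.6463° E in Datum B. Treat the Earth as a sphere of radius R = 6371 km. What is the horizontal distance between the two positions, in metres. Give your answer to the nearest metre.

342 m

Δφ = -33.5328° − -33.5352° = +0.0024°; Δλ = 4.6463° − 4.6440° = +0.0023°.
1° along a meridian = πR/180 = 111195 m.
ΔN = Δφ × 111195 = 266.9 m; ΔE = Δλ × 111195 × cos(-33.5352°) = +0.0023 × 111195 × 0.833547 = 213.2 m.
Distance = √(ΔE² + ΔN²) = √(213.2² + 266.9²) = 341.6 m.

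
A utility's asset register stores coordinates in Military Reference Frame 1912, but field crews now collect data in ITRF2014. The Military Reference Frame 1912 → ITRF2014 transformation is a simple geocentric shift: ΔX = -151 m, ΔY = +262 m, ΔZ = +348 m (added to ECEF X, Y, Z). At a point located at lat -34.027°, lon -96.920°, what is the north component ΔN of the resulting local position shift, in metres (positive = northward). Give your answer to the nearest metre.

ΔN = 153 m

The local north axis is (−sin φ cos λ, −sin φ sin λ, cos φ), giving ΔN = 10.180 − 145.543 + 288.413 = 153.05 m.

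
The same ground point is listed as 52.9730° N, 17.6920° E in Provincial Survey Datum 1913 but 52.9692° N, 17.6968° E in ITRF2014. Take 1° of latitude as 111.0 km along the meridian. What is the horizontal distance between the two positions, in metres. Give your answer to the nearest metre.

Δφ = 52.9692° − 52.9730° = -0.0038°; Δλ = 17.6968° − 17.6920° = +0.0048°.
ΔN = Δφ × 111000 = -421.8 m; ΔE = Δλ × 111000 × cos(52.9730°) = +0.0048 × 111000 × 0.602191 = 320.8 m.
Distance = √(ΔE² + ΔN²) = √(320.8² + (-421.8)²) = 530.0 m.

530 m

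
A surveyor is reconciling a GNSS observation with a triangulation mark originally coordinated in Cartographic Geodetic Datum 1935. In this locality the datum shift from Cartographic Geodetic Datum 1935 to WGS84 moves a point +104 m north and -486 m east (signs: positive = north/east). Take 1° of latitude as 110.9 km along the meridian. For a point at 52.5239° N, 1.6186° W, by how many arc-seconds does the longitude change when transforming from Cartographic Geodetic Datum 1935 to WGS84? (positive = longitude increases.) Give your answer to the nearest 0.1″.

Δλ = -25.9″

At latitude 52.5239°, cos φ = 0.608430.
1° of longitude at this latitude = 110.9 × cos φ = 67.47 km, so Δλ = -486.0 / 67474.9 = -0.0072027° = -25.930″.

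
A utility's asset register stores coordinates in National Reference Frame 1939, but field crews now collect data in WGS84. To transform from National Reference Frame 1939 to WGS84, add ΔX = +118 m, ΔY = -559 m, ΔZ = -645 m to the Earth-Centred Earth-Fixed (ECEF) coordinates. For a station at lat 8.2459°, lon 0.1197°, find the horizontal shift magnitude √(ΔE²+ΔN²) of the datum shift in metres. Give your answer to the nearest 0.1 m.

At φ = 8.2459°, λ = 0.1197°: sin φ = 0.143422, cos φ = 0.989662, sin λ = 0.002089, cos λ = 0.999998.
ΔE = −sin λ·ΔX + cos λ·ΔY = −(0.002089)·(118) + (0.999998)·(-559) = -559.25 m.
ΔN = −sin φ cos λ·ΔX − sin φ sin λ·ΔY + cos φ·ΔZ = −(0.143422)(0.999998)(118) − (0.143422)(0.002089)(-559) + (0.989662)(-645) = -655.09 m.
Horizontal magnitude = √(ΔE² + ΔN²) = √((-559.25)² + (-655.09)²) = 861.33 m.

861.3 m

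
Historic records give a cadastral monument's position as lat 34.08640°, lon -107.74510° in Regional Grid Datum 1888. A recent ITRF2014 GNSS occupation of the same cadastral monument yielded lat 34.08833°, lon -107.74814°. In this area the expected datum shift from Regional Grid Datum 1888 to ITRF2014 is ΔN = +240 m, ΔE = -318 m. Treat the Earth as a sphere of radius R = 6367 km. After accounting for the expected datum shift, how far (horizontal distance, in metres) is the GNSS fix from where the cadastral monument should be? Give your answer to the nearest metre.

Observed coordinate differences: Δφ = +0.00193°, Δλ = -0.00304°.
Converting to metres (1° lat = 111125 m, cos φ = 0.828193): observed ΔN = 214.5 m, observed ΔE = -279.8 m.
Subtracting the expected shift leaves a residual of 214.5 − (240) = -25.5 m north and -279.8 − (-318) = 38.2 m east.
Residual distance = √((-25.5)² + 38.2²) = 46.0 m.

46 m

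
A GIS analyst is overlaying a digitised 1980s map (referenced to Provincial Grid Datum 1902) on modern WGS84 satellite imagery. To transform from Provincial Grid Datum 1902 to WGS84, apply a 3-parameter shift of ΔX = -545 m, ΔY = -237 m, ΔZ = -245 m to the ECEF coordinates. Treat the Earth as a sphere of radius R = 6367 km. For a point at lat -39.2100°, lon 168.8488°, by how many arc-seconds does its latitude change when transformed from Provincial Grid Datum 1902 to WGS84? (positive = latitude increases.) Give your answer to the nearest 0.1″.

Δφ = 3.9″

sin φ = -0.632165, cos φ = 0.774834, sin λ = 0.193399, cos λ = -0.981120.
North component: ΔN = −sin φ cos λ·ΔX − sin φ sin λ·ΔY + cos φ·ΔZ = −(-0.632165)(-0.981120)(-545) − (-0.632165)(0.193399)(-237) + (0.774834)(-245) = 119.22 m.
1° of latitude spans πR/180 = 111125 m, so Δφ = 119.22 / 111125 × 3600 = 3.862″.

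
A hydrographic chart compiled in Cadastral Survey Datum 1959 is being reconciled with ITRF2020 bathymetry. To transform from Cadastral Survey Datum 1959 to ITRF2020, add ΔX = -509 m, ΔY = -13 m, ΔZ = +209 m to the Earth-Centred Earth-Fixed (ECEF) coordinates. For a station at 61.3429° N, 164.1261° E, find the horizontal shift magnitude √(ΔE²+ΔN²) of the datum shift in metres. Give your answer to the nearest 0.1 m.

The local east axis at (φ, λ) is (−sin λ, cos λ, 0), so ΔE = −sin(164.1261°)·(-509) + cos(164.1261°)·(-13) = 151.73 m.
The local north axis is (−sin φ cos λ, −sin φ sin λ, cos φ), giving ΔN = -429.618 + 3.120 + 100.229 = -326.27 m.
Horizontal magnitude = √(ΔE² + ΔN²) = √(151.73² + (-326.27)²) = 359.82 m.

359.8 m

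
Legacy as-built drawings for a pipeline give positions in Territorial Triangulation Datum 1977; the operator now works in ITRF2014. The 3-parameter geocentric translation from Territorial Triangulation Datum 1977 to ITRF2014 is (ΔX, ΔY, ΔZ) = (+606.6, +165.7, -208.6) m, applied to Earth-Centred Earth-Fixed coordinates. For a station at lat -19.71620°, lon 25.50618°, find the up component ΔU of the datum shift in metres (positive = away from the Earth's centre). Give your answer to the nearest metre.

ΔU = 653 m

At φ = -19.71620°, λ = 25.50618°: sin φ = -0.337361, cos φ = 0.941375, sin λ = 0.430608, cos λ = 0.902539.
ΔU = cos φ cos λ·ΔX + cos φ sin λ·ΔY + sin φ·ΔZ = (0.941375)(0.902539)(606.6) + (0.941375)(0.430608)(165.7) + (-0.337361)(-208.6) = 652.93 m.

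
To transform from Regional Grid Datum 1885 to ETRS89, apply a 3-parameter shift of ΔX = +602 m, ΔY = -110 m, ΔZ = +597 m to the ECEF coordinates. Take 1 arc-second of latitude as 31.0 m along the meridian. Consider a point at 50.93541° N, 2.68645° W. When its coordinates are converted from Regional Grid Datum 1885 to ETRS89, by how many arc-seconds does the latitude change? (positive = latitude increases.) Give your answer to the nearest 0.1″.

sin φ = 0.776436, cos φ = 0.630196, sin λ = -0.046870, cos λ = 0.998901.
North component: ΔN = −sin φ cos λ·ΔX − sin φ sin λ·ΔY + cos φ·ΔZ = −(0.776436)(0.998901)(602) − (0.776436)(-0.046870)(-110) + (0.630196)(597) = -94.68 m.
1° of latitude spans 3600 × 31.00 = 111600 m, so Δφ = -94.68 / 111600 × 3600 = -3.054″.

Δφ = -3.1″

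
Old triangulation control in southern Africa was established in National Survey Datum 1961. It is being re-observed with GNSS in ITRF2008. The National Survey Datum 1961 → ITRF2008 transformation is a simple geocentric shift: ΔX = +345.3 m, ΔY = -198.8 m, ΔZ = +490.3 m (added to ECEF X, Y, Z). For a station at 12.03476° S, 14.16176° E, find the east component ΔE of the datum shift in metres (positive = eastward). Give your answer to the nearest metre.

ΔE = -277 m

The local east axis at (φ, λ) is (−sin λ, cos λ, 0), so ΔE = −sin(14.16176°)·345.3 + cos(14.16176°)·(-198.8) = -277.24 m.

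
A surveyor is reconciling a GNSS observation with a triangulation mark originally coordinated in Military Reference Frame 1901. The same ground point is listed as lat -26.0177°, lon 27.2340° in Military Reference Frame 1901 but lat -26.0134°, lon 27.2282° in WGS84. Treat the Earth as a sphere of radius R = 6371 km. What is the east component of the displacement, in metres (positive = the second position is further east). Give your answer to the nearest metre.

Δφ = -26.0134° − -26.0177° = +0.0043°; Δλ = 27.2282° − 27.2340° = -0.0058°.
1° along a meridian = πR/180 = 111195 m.
ΔN = Δφ × 111195 = 478.1 m; ΔE = Δλ × 111195 × cos(-26.0177°) = -0.0058 × 111195 × 0.898659 = -579.6 m.

ΔE = -580 m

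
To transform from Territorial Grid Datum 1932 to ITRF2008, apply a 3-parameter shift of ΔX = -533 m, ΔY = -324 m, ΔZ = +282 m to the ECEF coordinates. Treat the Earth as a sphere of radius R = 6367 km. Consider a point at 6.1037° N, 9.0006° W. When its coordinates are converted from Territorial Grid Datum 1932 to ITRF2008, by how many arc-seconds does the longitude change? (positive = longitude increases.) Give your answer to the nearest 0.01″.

sin φ = 0.106328, cos φ = 0.994331, sin λ = -0.156445, cos λ = 0.987687.
East component: ΔE = −sin λ·ΔX + cos λ·ΔY = −(-0.156445)(-533) + (0.987687)(-324) = -403.40 m.
1° of latitude spans πR/180 = 111125 m; at latitude φ, 1° of longitude spans that × cos φ = 110495.2 m, so Δλ = -403.40 / 110495.2 × 3600 = -13.143″.

Δλ = -13.14″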